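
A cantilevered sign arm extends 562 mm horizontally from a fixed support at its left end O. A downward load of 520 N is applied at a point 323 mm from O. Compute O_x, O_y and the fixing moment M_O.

ΣF_x = 0: O_x = 0.
ΣF_y = 0: O_y − 520 = 0 → O_y = 520.0 N.
ΣM about O: M_O − 520·323 = 0 → M_O = 168000 N·mm.

O_x = 0, O_y = 520.0 N, M_O = 168000 N·mm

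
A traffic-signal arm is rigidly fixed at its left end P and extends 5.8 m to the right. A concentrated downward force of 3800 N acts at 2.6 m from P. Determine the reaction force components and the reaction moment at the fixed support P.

P_x = 0, P_y = 3800 N, M_P = 9880 N·m

ΣF_x = 0: P_x = 0.
ΣF_y = 0: P_y − 3800 = 0 → P_y = 3800 N.
ΣM about P: M_P − 3800·2.6 = 0 → M_P = 9880 N·m.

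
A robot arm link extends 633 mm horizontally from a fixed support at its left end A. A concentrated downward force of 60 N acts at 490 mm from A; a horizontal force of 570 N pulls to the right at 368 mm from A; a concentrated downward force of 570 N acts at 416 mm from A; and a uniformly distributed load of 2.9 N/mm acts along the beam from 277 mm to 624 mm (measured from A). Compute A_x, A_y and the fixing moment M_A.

Resultant of the distributed load: 2.9 × 347 = 1006.3 N at 450.5 mm from A.
ΣF_x = 0: A_x + 570 = 0 → A_x = -570.0 N.
ΣF_y = 0: A_y − 60 − 570 − 2.9·347 = 0 → A_y = 1636 N.
ΣM about A: M_A − 60·490 − 570·416 − (2.9·347)·450.5 = 0 → M_A = 719900 N·mm.

A_x = -570.0 N, A_y = 1636 N, M_A = 719900 N·mm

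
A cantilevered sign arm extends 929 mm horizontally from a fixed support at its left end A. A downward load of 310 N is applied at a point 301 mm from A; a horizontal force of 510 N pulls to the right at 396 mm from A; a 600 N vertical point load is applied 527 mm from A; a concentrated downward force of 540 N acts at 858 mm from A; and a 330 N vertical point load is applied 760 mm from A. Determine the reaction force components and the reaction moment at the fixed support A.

A_x = -510.0 N, A_y = 1780 N, M_A = 1124000 N·mm

ΣF_x = 0: A_x + 510 = 0 → A_x = -510.0 N.
ΣF_y = 0: A_y − 310 − 600 − 540 − 330 = 0 → A_y = 1780 N.
ΣM about A: M_A − 310·301 − 600·527 − 540·858 − 330·760 = 0 → M_A = 1124000 N·mm.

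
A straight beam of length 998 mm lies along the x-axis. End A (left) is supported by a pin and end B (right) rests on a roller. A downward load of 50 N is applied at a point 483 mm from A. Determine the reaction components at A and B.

ΣM about A: B_y·998 − 50·483 = 0 → B_y = 24150/998 = 24.1984 ≈ 24.20 N.
ΣF_y = 0: A_y + 24.1984 − 50 = 0 → A_y = 25.80 N.
ΣF_x = 0: no horizontal applied forces, so A_x = 0.

A_x = 0, A_y = 25.80 N, B_y = 24.20 N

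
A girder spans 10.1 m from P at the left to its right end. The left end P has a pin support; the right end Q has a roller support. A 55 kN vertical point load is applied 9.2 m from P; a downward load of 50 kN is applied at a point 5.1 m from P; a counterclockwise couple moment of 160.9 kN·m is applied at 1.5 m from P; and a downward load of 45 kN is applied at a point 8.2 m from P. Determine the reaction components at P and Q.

P_x = 0, P_y = 54.05 kN, Q_y = 95.95 kN

Taking moments about P: Q_y·10.1 − 55·9.2 − 50·5.1 + 160.9 − 45·8.2 = 0 → Q_y = 969.1/10.1 = 95.9505 ≈ 95.95 kN.
ΣF_y = 0: P_y + 95.9505 − 55 − 50 − 45 = 0 → P_y = 54.05 kN.
ΣF_x = 0: no horizontal applied forces, so P_x = 0.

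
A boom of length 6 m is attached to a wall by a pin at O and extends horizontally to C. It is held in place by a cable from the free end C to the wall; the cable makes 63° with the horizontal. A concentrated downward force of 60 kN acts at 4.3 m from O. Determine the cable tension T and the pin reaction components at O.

ΣM about O: T·sin63°·6 − 60·4.3 = 0 → T = 258/(6·0.891007) = 48.26 kN.
ΣF_x = 0: O_x − T·cos63° = 0 → O_x = 48.26 × 0.45399 = 21.91 kN.
ΣF_y = 0: O_y + T·sin63° − 60 = 0 → O_y = 60 − 48.26 × 0.891007 = 17.00 kN.

T = 48.26 kN, O_x = 21.91 kN, O_y = 17.00 kN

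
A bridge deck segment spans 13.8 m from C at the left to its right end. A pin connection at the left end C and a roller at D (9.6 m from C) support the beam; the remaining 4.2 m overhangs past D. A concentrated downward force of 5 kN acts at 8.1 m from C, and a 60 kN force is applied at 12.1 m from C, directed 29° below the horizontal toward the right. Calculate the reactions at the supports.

Taking moments about C: D_y·9.6 − 5·8.1 − 60·sin29°·12.1 = 0 → D_y = 392.472/9.6 = 40.8825 ≈ 40.88 kN.
ΣF_y = 0: C_y + 40.8825 − 5 − 60·sin29° = 0 → C_y = -6.794 kN.
ΣF_x = 0: C_x + 60·cos29° = 0 → C_x = -52.48 kN.

C_x = -52.48 kN, C_y = -6.794 kN, D_y = 40.88 kN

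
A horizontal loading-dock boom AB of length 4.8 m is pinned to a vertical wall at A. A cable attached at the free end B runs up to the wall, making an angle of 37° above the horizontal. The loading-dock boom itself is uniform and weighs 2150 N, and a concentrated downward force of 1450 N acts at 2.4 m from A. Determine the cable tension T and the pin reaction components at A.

T = 2991 N, A_x = 2389 N, A_y = 1800 N

ΣM about A: T·sin37°·4.8 − 2150·2.4 − 1450·2.4 = 0 → T = 8640/(4.8·0.601815) = 2990.95 ≈ 2991 N.
ΣF_x = 0: A_x − T·cos37° = 0 → A_x = 2990.95 × 0.798636 = 2389 N.
ΣF_y = 0: A_y + T·sin37° − 2150 − 1450 = 0 → A_y = 3600 − 2990.95 × 0.601815 = 1800 N.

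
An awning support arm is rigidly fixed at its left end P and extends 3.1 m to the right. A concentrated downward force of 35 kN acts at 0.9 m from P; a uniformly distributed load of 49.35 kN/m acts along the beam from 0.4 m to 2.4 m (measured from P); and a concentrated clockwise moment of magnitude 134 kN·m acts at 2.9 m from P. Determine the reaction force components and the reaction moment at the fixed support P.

P_x = 0, P_y = 133.7 kN, M_P = 303.7 kN·m

Resultant of the distributed load: 49.35 × 2 = 98.7 kN at 1.4 m from P.
ΣF_x = 0: P_x = 0.
ΣF_y = 0: P_y − 35 − 49.35·2 = 0 → P_y = 133.7 kN.
ΣM about P: M_P − 35·0.9 − (49.35·2)·1.4 − 134 = 0 → M_P = 303.7 kN·m.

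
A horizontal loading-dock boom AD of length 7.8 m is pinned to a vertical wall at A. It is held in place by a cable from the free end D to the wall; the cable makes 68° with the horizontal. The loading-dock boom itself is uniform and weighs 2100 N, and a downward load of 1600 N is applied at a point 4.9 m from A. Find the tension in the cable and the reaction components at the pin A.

T = 2217 N, A_x = 830.3 N, A_y = 1645 N

ΣM about A: T·sin68°·7.8 − 2100·3.9 − 1600·4.9 = 0 → T = 16030/(7.8·0.927184) = 2216.53 ≈ 2217 N.
ΣF_x = 0: A_x − T·cos68° = 0 → A_x = 2216.53 × 0.374607 = 830.3 N.
ΣF_y = 0: A_y + T·sin68° − 2100 − 1600 = 0 → A_y = 3700 − 2216.53 × 0.927184 = 1645 N.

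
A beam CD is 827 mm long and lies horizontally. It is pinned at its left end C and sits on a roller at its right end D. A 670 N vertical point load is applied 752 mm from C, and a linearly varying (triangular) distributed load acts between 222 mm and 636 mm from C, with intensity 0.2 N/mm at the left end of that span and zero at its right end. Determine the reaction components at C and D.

Resultant of the triangular load: ½ × 0.2 × 414 = 41.4 N, acting at 360 mm from C (one-third of the span from the peak).
Moments about C: D_y·827 − 670·752 − (½·0.2·414)·360 = 0 → D_y = 518744/827 = 627.26 ≈ 627.3 N.
ΣF_y = 0: C_y + 627.26 − 670 − ½·0.2·414 = 0 → C_y = 84.14 N.
ΣF_x = 0: no horizontal applied forces, so C_x = 0.

C_x = 0, C_y = 84.14 N, D_y = 627.3 N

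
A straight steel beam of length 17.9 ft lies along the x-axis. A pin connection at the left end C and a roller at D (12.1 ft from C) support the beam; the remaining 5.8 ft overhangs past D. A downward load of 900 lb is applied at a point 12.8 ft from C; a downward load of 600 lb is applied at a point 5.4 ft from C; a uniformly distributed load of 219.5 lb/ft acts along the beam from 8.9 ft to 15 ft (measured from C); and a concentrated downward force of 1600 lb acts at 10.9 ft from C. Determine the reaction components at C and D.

C_x = 0, C_y = 455.4 lb, D_y = 3984 lb

Resultant of the distributed load: 219.5 × 6.1 = 1338.95 lb at 11.95 ft from C.
ΣM about C: D_y·12.1 − 900·12.8 − 600·5.4 − (219.5·6.1)·11.95 − 1600·10.9 = 0 → D_y = 48200.4525/12.1 = 3983.51 ≈ 3984 lb.
ΣF_y = 0: C_y + 3983.51 − 900 − 600 − 219.5·6.1 − 1600 = 0 → C_y = 455.4 lb.
ΣF_x = 0: no horizontal applied forces, so C_x = 0.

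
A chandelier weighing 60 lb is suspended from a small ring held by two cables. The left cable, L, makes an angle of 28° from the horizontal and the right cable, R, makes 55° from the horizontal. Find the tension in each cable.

T_L = 34.67 lb, T_R = 53.37 lb

ΣF_x = 0: −T_L·cos28° + T_R·cos55° = 0 → T_R = 1.53937·T_L.
ΣF_y = 0: T_L·sin28° + T_R·sin55° = 60.
Substitute: T_L·(0.469472 + 1.53937·0.819152) = 60 → T_L = 34.6731 ≈ 34.67 lb.
Then T_R = 1.53937 × 34.6731 = 53.37 lb.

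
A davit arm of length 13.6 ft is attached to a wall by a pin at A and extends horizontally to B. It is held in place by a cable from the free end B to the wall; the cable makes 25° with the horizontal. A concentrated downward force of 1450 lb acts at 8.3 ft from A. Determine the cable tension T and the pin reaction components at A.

ΣM about A: T·sin25°·13.6 − 1450·8.3 = 0 → T = 12035/(13.6·0.422618) = 2093.92 ≈ 2094 lb.
ΣF_x = 0: A_x − T·cos25° = 0 → A_x = 2093.92 × 0.906308 = 1898 lb.
ΣF_y = 0: A_y + T·sin25° − 1450 = 0 → A_y = 1450 − 2093.92 × 0.422618 = 565.1 lb.

T = 2094 lb, A_x = 1898 lb, A_y = 565.1 lb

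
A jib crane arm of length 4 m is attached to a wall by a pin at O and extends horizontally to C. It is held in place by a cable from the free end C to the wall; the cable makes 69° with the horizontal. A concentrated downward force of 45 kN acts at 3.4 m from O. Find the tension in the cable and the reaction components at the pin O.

ΣM about O: T·sin69°·4 − 45·3.4 = 0 → T = 153/(4·0.93358) = 40.9713 ≈ 40.97 kN.
ΣF_x = 0: O_x − T·cos69° = 0 → O_x = 40.9713 × 0.358368 = 14.68 kN.
ΣF_y = 0: O_y + T·sin69° − 45 = 0 → O_y = 45 − 40.9713 × 0.93358 = 6.750 kN.

T = 40.97 kN, O_x = 14.68 kN, O_y = 6.750 kN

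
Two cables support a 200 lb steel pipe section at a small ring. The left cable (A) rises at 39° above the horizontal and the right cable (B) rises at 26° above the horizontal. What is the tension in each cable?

ΣF_x = 0: −T_A·cos39° + T_B·cos26° = 0 → T_B = 0.864654·T_A.
ΣF_y = 0: T_A·sin39° + T_B·sin26° = 200.
Substitute: T_A·(0.62932 + 0.864654·0.438371) = 200 → T_A = 198.342 ≈ 198.3 lb.
Then T_B = 0.864654 × 198.342 = 171.5 lb.

T_A = 198.3 lb, T_B = 171.5 lb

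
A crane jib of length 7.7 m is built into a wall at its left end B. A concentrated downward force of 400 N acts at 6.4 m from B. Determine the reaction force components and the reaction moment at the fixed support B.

ΣF_x = 0: B_x = 0.
ΣF_y = 0: B_y − 400 = 0 → B_y = 400.0 N.
ΣM about B: M_B − 400·6.4 = 0 → M_B = 2560 N·m.

B_x = 0, B_y = 400.0 N, M_B = 2560 N·m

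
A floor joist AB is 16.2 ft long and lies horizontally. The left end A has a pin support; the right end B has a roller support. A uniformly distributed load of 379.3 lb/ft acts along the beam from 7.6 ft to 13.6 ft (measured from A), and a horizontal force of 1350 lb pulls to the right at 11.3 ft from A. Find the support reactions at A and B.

Resultant of the distributed load: 379.3 × 6 = 2275.8 lb at 10.6 ft from A.
Moments about A: B_y·16.2 − (379.3·6)·10.6 = 0 → B_y = 24123.48/16.2 = 1489.1 ≈ 1489 lb.
ΣF_y = 0: A_y + 1489.1 − 379.3·6 = 0 → A_y = 786.7 lb.
ΣF_x = 0: A_x + 1350 = 0 → A_x = -1350 lb.

A_x = -1350 lb, A_y = 786.7 lb, B_y = 1489 lb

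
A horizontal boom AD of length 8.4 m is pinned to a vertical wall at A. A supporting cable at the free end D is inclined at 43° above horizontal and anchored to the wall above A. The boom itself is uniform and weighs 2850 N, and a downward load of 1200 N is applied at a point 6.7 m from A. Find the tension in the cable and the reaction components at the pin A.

T = 3493 N, A_x = 2555 N, A_y = 1668 N

ΣM about A: T·sin43°·8.4 − 2850·4.2 − 1200·6.7 = 0 → T = 20010/(8.4·0.681998) = 3492.89 ≈ 3493 N.
ΣF_x = 0: A_x − T·cos43° = 0 → A_x = 3492.89 × 0.731354 = 2555 N.
ΣF_y = 0: A_y + T·sin43° − 2850 − 1200 = 0 → A_y = 4050 − 3492.89 × 0.681998 = 1668 N.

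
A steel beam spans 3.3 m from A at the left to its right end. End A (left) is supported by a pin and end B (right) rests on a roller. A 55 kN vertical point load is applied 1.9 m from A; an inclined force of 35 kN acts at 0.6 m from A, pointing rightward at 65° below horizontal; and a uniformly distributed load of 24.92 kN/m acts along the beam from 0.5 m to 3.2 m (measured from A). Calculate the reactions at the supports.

A_x = -14.79 kN, A_y = 78.85 kN, B_y = 75.15 kN

Resultant of the distributed load: 24.92 × 2.7 = 67.284 kN at 1.85 m from A.
Taking moments about A: B_y·3.3 − 55·1.9 − 35·sin65°·0.6 − (24.92·2.7)·1.85 = 0 → B_y = 248.008/3.3 = 75.1539 ≈ 75.15 kN.
ΣF_y = 0: A_y + 75.1539 − 55 − 35·sin65° − 24.92·2.7 = 0 → A_y = 78.85 kN.
ΣF_x = 0: A_x + 35·cos65° = 0 → A_x = -14.79 kN.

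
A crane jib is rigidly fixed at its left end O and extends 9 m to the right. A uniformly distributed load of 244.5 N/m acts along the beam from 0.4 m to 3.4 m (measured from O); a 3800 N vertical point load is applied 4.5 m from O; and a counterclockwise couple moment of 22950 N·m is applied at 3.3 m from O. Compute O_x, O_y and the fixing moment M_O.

O_x = 0, O_y = 4534 N, M_O = -4456 N·m

Resultant of the distributed load: 244.5 × 3 = 733.5 N at 1.9 m from O.
ΣF_x = 0: O_x = 0.
ΣF_y = 0: O_y − 244.5·3 − 3800 = 0 → O_y = 4534 N.
ΣM about O: M_O − (244.5·3)·1.9 − 3800·4.5 + 22950 = 0 → M_O = -4456 N·m.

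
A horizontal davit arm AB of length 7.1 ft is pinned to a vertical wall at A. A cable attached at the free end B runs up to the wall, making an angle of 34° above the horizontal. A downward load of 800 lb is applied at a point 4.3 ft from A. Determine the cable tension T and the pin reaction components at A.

T = 866.4 lb, A_x = 718.3 lb, A_y = 315.5 lb

ΣM about A: T·sin34°·7.1 − 800·4.3 = 0 → T = 3440/(7.1·0.559193) = 866.44 ≈ 866.4 lb.
ΣF_x = 0: A_x − T·cos34° = 0 → A_x = 866.44 × 0.829038 = 718.3 lb.
ΣF_y = 0: A_y + T·sin34° − 800 = 0 → A_y = 800 − 866.44 × 0.559193 = 315.5 lb.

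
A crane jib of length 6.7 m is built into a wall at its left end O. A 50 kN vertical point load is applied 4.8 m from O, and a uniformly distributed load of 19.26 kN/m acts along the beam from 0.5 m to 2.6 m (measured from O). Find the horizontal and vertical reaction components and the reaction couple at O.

O_x = 0, O_y = 90.45 kN, M_O = 302.7 kN·m

Resultant of the distributed load: 19.26 × 2.1 = 40.446 kN at 1.55 m from O.
ΣF_x = 0: O_x = 0.
ΣF_y = 0: O_y − 50 − 19.26·2.1 = 0 → O_y = 90.45 kN.
ΣM about O: M_O − 50·4.8 − (19.26·2.1)·1.55 = 0 → M_O = 302.7 kN·m.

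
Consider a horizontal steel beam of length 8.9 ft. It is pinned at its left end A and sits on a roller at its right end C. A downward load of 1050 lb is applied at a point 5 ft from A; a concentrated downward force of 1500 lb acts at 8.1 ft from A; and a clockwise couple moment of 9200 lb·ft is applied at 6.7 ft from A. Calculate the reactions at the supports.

ΣM about A: C_y·8.9 − 1050·5 − 1500·8.1 − 9200 = 0 → C_y = 26600/8.9 = 2988.76 ≈ 2989 lb.
ΣF_y = 0: A_y + 2988.76 − 1050 − 1500 = 0 → A_y = -438.8 lb.
ΣF_x = 0: no horizontal applied forces, so A_x = 0.

A_x = 0, A_y = -438.8 lb, C_y = 2989 lb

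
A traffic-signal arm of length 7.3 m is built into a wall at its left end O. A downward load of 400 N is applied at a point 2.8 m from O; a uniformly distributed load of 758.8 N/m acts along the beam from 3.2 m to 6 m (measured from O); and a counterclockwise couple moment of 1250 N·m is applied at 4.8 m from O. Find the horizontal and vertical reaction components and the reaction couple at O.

O_x = 0, O_y = 2525 N, M_O = 9643 N·m

Resultant of the distributed load: 758.8 × 2.8 = 2124.64 N at 4.6 m from O.
ΣF_x = 0: O_x = 0.
ΣF_y = 0: O_y − 400 − 758.8·2.8 = 0 → O_y = 2525 N.
ΣM about O: M_O − 400·2.8 − (758.8·2.8)·4.6 + 1250 = 0 → M_O = 9643 N·m.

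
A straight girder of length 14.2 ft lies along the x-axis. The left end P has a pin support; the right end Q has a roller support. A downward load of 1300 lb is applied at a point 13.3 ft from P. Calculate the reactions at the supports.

P_x = 0, P_y = 82.39 lb, Q_y = 1218 lb

ΣM about P: Q_y·14.2 − 1300·13.3 = 0 → Q_y = 17290/14.2 = 1217.61 ≈ 1218 lb.
ΣF_y = 0: P_y + 1217.61 − 1300 = 0 → P_y = 82.39 lb.
ΣF_x = 0: no horizontal applied forces, so P_x = 0.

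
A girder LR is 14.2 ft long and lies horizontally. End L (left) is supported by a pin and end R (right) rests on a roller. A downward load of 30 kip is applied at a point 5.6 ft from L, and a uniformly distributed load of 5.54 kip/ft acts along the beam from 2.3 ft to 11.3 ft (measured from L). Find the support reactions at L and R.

Resultant of the distributed load: 5.54 × 9 = 49.86 kip at 6.8 ft from L.
Taking moments about L: R_y·14.2 − 30·5.6 − (5.54·9)·6.8 = 0 → R_y = 507.048/14.2 = 35.7076 ≈ 35.71 kip.
ΣF_y = 0: L_y + 35.7076 − 30 − 5.54·9 = 0 → L_y = 44.15 kip.
ΣF_x = 0: no horizontal applied forces, so L_x = 0.

L_x = 0, L_y = 44.15 kip, R_y = 35.71 kip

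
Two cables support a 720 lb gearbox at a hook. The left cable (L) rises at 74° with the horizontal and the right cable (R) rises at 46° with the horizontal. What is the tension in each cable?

T_L = 577.5 lb, T_R = 229.2 lb

ΣF_x = 0: −T_L·cos74° + T_R·cos46° = 0 → T_R = 0.396796·T_L.
ΣF_y = 0: T_L·sin74° + T_R·sin46° = 720.
Substitute: T_L·(0.961262 + 0.396796·0.71934) = 720 → T_L = 577.528 ≈ 577.5 lb.
Then T_R = 0.396796 × 577.528 = 229.2 lb.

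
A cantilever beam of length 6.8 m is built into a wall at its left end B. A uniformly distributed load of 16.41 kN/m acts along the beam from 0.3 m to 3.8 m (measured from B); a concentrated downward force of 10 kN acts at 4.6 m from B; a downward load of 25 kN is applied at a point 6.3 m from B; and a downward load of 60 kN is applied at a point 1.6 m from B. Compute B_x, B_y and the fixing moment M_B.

B_x = 0, B_y = 152.4 kN, M_B = 417.2 kN·m

Resultant of the distributed load: 16.41 × 3.5 = 57.435 kN at 2.05 m from B.
ΣF_x = 0: B_x = 0.
ΣF_y = 0: B_y − 16.41·3.5 − 10 − 25 − 60 = 0 → B_y = 152.4 kN.
ΣM about B: M_B − (16.41·3.5)·2.05 − 10·4.6 − 25·6.3 − 60·1.6 = 0 → M_B = 417.2 kN·m.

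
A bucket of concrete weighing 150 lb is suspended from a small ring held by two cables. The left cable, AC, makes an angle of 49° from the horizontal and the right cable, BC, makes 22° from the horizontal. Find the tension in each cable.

ΣF_x = 0: −T_AC·cos49° + T_BC·cos22° = 0 → T_BC = 0.707582·T_AC.
ΣF_y = 0: T_AC·sin49° + T_BC·sin22° = 150.
Substitute: T_AC·(0.75471 + 0.707582·0.374607) = 150 → T_AC = 147.091 ≈ 147.1 lb.
Then T_BC = 0.707582 × 147.091 = 104.1 lb.

T_AC = 147.1 lb, T_BC = 104.1 lb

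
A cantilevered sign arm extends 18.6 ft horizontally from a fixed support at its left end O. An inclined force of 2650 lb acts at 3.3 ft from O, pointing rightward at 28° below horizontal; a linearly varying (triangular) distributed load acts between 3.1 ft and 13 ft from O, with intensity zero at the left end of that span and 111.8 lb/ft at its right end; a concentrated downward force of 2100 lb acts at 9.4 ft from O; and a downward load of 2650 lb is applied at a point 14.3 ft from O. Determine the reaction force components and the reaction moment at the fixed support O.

Resultant of the triangular load: ½ × 111.8 × 9.9 = 553.41 lb, acting at 9.7 ft from O (one-third of the span from the peak).
ΣF_x = 0: O_x + 2650·cos28° = 0 → O_x = -2340 lb.
ΣF_y = 0: O_y − 2650·sin28° − ½·111.8·9.9 − 2100 − 2650 = 0 → O_y = 6548 lb.
ΣM about O: M_O − 2650·sin28°·3.3 − (½·111.8·9.9)·9.7 − 2100·9.4 − 2650·14.3 = 0 → M_O = 67110 lb·ft.

O_x = -2340 lb, O_y = 6548 lb, M_O = 67110 lb·ft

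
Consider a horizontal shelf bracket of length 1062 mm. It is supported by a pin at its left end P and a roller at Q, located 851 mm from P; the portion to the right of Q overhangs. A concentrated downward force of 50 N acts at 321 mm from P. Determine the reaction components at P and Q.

ΣM about P: Q_y·851 − 50·321 = 0 → Q_y = 16050/851 = 18.8602 ≈ 18.86 N.
ΣF_y = 0: P_y + 18.8602 − 50 = 0 → P_y = 31.14 N.
ΣF_x = 0: no horizontal applied forces, so P_x = 0.

P_x = 0, P_y = 31.14 N, Q_y = 18.86 N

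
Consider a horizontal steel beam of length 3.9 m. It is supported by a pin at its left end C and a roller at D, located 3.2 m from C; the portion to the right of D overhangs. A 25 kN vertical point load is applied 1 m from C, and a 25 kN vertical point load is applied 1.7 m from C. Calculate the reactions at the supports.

ΣM about C: D_y·3.2 − 25·1 − 25·1.7 = 0 → D_y = 67.5/3.2 = 21.0938 ≈ 21.09 kN.
ΣF_y = 0: C_y + 21.0938 − 25 − 25 = 0 → C_y = 28.91 kN.
ΣF_x = 0: no horizontal applied forces, so C_x = 0.

C_x = 0, C_y = 28.91 kN, D_y = 21.09 kN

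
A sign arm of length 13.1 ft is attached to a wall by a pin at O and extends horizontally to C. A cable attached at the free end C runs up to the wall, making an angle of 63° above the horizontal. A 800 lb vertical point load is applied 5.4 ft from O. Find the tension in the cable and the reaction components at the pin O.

T = 370.1 lb, O_x = 168.0 lb, O_y = 470.2 lb

ΣM about O: T·sin63°·13.1 − 800·5.4 = 0 → T = 4320/(13.1·0.891007) = 370.11 ≈ 370.1 lb.
ΣF_x = 0: O_x − T·cos63° = 0 → O_x = 370.11 × 0.45399 = 168.0 lb.
ΣF_y = 0: O_y + T·sin63° − 800 = 0 → O_y = 800 − 370.11 × 0.891007 = 470.2 lb.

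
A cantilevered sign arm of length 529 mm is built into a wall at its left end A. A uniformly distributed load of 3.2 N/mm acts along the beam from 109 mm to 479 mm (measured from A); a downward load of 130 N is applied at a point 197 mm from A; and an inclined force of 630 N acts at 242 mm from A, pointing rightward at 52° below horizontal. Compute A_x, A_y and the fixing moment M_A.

Resultant of the distributed load: 3.2 × 370 = 1184 N at 294 mm from A.
ΣF_x = 0: A_x + 630·cos52° = 0 → A_x = -387.9 N.
ΣF_y = 0: A_y − 3.2·370 − 130 − 630·sin52° = 0 → A_y = 1810 N.
ΣM about A: M_A − (3.2·370)·294 − 130·197 − 630·sin52°·242 = 0 → M_A = 493800 N·mm.

A_x = -387.9 N, A_y = 1810 N, M_A = 493800 N·mm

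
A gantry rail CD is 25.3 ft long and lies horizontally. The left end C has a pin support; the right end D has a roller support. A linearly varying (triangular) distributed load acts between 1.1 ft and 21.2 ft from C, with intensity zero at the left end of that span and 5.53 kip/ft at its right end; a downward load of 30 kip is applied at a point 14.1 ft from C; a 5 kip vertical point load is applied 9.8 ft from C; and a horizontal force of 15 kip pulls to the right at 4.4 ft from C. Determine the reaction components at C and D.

Resultant of the triangular load: ½ × 5.53 × 20.1 = 55.5765 kip, acting at 14.5 ft from C (one-third of the span from the peak).
Taking moments about C: D_y·25.3 − (½·5.53·20.1)·14.5 − 30·14.1 − 5·9.8 = 0 → D_y = 1277.85925/25.3 = 50.5083 ≈ 50.51 kip.
ΣF_y = 0: C_y + 50.5083 − ½·5.53·20.1 − 30 − 5 = 0 → C_y = 40.07 kip.
ΣF_x = 0: C_x + 15 = 0 → C_x = -15.00 kip.

C_x = -15.00 kip, C_y = 40.07 kip, D_y = 50.51 kip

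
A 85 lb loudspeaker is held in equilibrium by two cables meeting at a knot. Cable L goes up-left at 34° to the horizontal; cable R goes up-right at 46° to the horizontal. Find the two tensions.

T_L = 59.96 lb, T_R = 71.56 lb

ΣF_x = 0: −T_L·cos34° + T_R·cos46° = 0 → T_R = 1.19345·T_L.
ΣF_y = 0: T_L·sin34° + T_R·sin46° = 85.
Substitute: T_L·(0.559193 + 1.19345·0.71934) = 85 → T_L = 59.9567 ≈ 59.96 lb.
Then T_R = 1.19345 × 59.9567 = 71.56 lb.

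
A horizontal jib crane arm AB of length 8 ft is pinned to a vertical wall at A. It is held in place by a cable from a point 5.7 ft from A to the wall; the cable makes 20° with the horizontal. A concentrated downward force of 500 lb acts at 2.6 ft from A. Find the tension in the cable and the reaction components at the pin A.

ΣM about A: T·sin20°·5.7 − 500·2.6 = 0 → T = 1300/(5.7·0.34202) = 666.833 ≈ 666.8 lb.
ΣF_x = 0: A_x − T·cos20° = 0 → A_x = 666.833 × 0.939693 = 626.6 lb.
ΣF_y = 0: A_y + T·sin20° − 500 = 0 → A_y = 500 − 666.833 × 0.34202 = 271.9 lb.

T = 666.8 lb, A_x = 626.6 lb, A_y = 271.9 lb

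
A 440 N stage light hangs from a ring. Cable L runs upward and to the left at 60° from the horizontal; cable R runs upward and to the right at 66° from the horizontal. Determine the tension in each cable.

ΣF_x = 0: −T_L·cos60° + T_R·cos66° = 0 → T_R = 1.2293·T_L.
ΣF_y = 0: T_L·sin60° + T_R·sin66° = 440.
Substitute: T_L·(0.866025 + 1.2293·0.913545) = 440 → T_L = 221.212 ≈ 221.2 N.
Then T_R = 1.2293 × 221.212 = 271.9 N.

T_L = 221.2 N, T_R = 271.9 N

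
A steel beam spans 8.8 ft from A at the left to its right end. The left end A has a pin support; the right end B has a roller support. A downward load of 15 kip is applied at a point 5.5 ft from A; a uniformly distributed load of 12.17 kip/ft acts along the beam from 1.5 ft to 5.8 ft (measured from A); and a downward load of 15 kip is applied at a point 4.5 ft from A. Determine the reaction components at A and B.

Resultant of the distributed load: 12.17 × 4.3 = 52.331 kip at 3.65 ft from A.
Moments about A: B_y·8.8 − 15·5.5 − (12.17·4.3)·3.65 − 15·4.5 = 0 → B_y = 341.00815/8.8 = 38.7509 ≈ 38.75 kip.
ΣF_y = 0: A_y + 38.7509 − 15 − 12.17·4.3 − 15 = 0 → A_y = 43.58 kip.
ΣF_x = 0: no horizontal applied forces, so A_x = 0.

A_x = 0, A_y = 43.58 kip, B_y = 38.75 kip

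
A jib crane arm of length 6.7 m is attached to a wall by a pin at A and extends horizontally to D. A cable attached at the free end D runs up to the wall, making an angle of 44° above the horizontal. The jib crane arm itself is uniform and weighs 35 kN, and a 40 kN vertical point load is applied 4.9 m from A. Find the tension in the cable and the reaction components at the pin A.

ΣM about A: T·sin44°·6.7 − 35·3.35 − 40·4.9 = 0 → T = 313.25/(6.7·0.694658) = 67.3047 ≈ 67.30 kN.
ΣF_x = 0: A_x − T·cos44° = 0 → A_x = 67.3047 × 0.71934 = 48.41 kN.
ΣF_y = 0: A_y + T·sin44° − 35 − 40 = 0 → A_y = 75 − 67.3047 × 0.694658 = 28.25 kN.

T = 67.30 kN, A_x = 48.41 kN, A_y = 28.25 kN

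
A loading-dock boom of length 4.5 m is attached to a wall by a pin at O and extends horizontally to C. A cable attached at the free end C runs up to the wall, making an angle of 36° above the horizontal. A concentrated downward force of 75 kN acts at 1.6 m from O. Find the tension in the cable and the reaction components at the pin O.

T = 45.37 kN, O_x = 36.70 kN, O_y = 48.33 kN

ΣM about O: T·sin36°·4.5 − 75·1.6 = 0 → T = 120/(4.5·0.587785) = 45.3681 ≈ 45.37 kN.
ΣF_x = 0: O_x − T·cos36° = 0 → O_x = 45.3681 × 0.809017 = 36.70 kN.
ΣF_y = 0: O_y + T·sin36° − 75 = 0 → O_y = 75 − 45.3681 × 0.587785 = 48.33 kN.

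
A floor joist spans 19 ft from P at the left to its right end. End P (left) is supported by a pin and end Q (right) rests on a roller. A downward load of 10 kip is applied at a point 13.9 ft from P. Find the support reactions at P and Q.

ΣM about P: Q_y·19 − 10·13.9 = 0 → Q_y = 139/19 = 7.31579 ≈ 7.316 kip.
ΣF_y = 0: P_y + 7.31579 − 10 = 0 → P_y = 2.684 kip.
ΣF_x = 0: no horizontal applied forces, so P_x = 0.

P_x = 0, P_y = 2.684 kip, Q_y = 7.316 kip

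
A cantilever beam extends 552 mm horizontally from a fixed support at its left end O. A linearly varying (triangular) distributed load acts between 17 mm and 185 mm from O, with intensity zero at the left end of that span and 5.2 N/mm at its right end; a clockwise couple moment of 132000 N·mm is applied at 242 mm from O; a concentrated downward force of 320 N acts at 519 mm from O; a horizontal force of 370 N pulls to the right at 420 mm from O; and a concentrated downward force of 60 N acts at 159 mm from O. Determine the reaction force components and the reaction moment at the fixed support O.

O_x = -370.0 N, O_y = 816.8 N, M_O = 364000 N·mm

Resultant of the triangular load: ½ × 5.2 × 168 = 436.8 N, acting at 129 mm from O (one-third of the span from the peak).
ΣF_x = 0: O_x + 370 = 0 → O_x = -370.0 N.
ΣF_y = 0: O_y − ½·5.2·168 − 320 − 60 = 0 → O_y = 816.8 N.
ΣM about O: M_O − (½·5.2·168)·129 − 132000 − 320·519 − 60·159 = 0 → M_O = 364000 N·mm.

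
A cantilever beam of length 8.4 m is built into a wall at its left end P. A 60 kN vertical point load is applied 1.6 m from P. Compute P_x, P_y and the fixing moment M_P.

ΣF_x = 0: P_x = 0.
ΣF_y = 0: P_y − 60 = 0 → P_y = 60.00 kN.
ΣM about P: M_P − 60·1.6 = 0 → M_P = 96.00 kN·m.

P_x = 0, P_y = 60.00 kN, M_P = 96.00 kN·m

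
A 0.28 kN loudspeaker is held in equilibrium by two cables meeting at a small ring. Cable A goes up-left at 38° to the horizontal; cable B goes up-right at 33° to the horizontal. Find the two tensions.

ΣF_x = 0: −T_A·cos38° + T_B·cos33° = 0 → T_B = 0.939595·T_A.
ΣF_y = 0: T_A·sin38° + T_B·sin33° = 0.28.
Substitute: T_A·(0.615661 + 0.939595·0.544639) = 0.28 → T_A = 0.248359 ≈ 0.2484 kN.
Then T_B = 0.939595 × 0.248359 = 0.2334 kN.

T_A = 0.2484 kN, T_B = 0.2334 kN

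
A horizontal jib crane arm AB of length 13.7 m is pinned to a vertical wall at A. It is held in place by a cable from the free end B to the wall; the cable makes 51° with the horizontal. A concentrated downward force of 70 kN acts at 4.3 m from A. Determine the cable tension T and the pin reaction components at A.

T = 28.27 kN, A_x = 17.79 kN, A_y = 48.03 kN

ΣM about A: T·sin51°·13.7 − 70·4.3 = 0 → T = 301/(13.7·0.777146) = 28.2711 ≈ 28.27 kN.
ΣF_x = 0: A_x − T·cos51° = 0 → A_x = 28.2711 × 0.62932 = 17.79 kN.
ΣF_y = 0: A_y + T·sin51° − 70 = 0 → A_y = 70 − 28.2711 × 0.777146 = 48.03 kN.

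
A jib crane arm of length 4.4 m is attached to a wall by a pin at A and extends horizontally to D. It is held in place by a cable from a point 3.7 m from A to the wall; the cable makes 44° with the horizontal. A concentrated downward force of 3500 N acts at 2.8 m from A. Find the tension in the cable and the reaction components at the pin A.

ΣM about A: T·sin44°·3.7 − 3500·2.8 = 0 → T = 9800/(3.7·0.694658) = 3812.88 ≈ 3813 N.
ΣF_x = 0: A_x − T·cos44° = 0 → A_x = 3812.88 × 0.71934 = 2743 N.
ΣF_y = 0: A_y + T·sin44° − 3500 = 0 → A_y = 3500 − 3812.88 × 0.694658 = 851.4 N.

T = 3813 N, A_x = 2743 N, A_y = 851.4 N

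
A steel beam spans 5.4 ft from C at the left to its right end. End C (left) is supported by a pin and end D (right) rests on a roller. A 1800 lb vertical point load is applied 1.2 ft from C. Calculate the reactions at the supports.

ΣM about C: D_y·5.4 − 1800·1.2 = 0 → D_y = 2160/5.4 = 400.0 lb.
ΣF_y = 0: C_y + 400 − 1800 = 0 → C_y = 1400 lb.
ΣF_x = 0: no horizontal applied forces, so C_x = 0.

C_x = 0, C_y = 1400 lb, D_y = 400.0 lb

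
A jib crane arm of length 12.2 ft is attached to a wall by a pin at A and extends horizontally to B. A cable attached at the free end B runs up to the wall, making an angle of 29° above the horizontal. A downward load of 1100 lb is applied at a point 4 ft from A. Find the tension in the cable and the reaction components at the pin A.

ΣM about A: T·sin29°·12.2 − 1100·4 = 0 → T = 4400/(12.2·0.48481) = 743.912 ≈ 743.9 lb.
ΣF_x = 0: A_x − T·cos29° = 0 → A_x = 743.912 × 0.87462 = 650.6 lb.
ΣF_y = 0: A_y + T·sin29° − 1100 = 0 → A_y = 1100 − 743.912 × 0.48481 = 739.3 lb.

T = 743.9 lb, A_x = 650.6 lb, A_y = 739.3 lb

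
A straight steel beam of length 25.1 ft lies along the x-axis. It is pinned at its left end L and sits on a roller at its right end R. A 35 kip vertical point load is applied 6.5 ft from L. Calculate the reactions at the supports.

L_x = 0, L_y = 25.94 kip, R_y = 9.064 kip

ΣM about L: R_y·25.1 − 35·6.5 = 0 → R_y = 227.5/25.1 = 9.06375 ≈ 9.064 kip.
ΣF_y = 0: L_y + 9.06375 − 35 = 0 → L_y = 25.94 kip.
ΣF_x = 0: no horizontal applied forces, so L_x = 0.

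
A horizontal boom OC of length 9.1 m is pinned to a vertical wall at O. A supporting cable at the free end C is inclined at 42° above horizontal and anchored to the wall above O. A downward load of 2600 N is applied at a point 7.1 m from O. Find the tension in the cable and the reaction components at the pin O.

T = 3032 N, O_x = 2253 N, O_y = 571.4 N

ΣM about O: T·sin42°·9.1 − 2600·7.1 = 0 → T = 18460/(9.1·0.669131) = 3031.65 ≈ 3032 N.
ΣF_x = 0: O_x − T·cos42° = 0 → O_x = 3031.65 × 0.743145 = 2253 N.
ΣF_y = 0: O_y + T·sin42° − 2600 = 0 → O_y = 2600 − 3031.65 × 0.669131 = 571.4 N.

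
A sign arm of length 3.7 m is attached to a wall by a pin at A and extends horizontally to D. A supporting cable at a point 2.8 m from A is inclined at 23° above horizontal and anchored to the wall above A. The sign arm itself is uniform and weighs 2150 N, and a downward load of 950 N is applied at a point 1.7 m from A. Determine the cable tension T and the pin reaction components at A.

ΣM about A: T·sin23°·2.8 − 2150·1.85 − 950·1.7 = 0 → T = 5592.5/(2.8·0.390731) = 5111.76 ≈ 5112 N.
ΣF_x = 0: A_x − T·cos23° = 0 → A_x = 5111.76 × 0.920505 = 4705 N.
ΣF_y = 0: A_y + T·sin23° − 2150 − 950 = 0 → A_y = 3100 − 5111.76 × 0.390731 = 1103 N.

T = 5112 N, A_x = 4705 N, A_y = 1103 N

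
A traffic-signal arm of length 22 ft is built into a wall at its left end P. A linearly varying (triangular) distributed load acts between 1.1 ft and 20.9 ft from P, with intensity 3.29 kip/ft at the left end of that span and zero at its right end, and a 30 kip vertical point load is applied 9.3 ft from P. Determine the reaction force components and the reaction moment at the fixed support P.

Resultant of the triangular load: ½ × 3.29 × 19.8 = 32.571 kip, acting at 7.7 ft from P (one-third of the span from the peak).
ΣF_x = 0: P_x = 0.
ΣF_y = 0: P_y − ½·3.29·19.8 − 30 = 0 → P_y = 62.57 kip.
ΣM about P: M_P − (½·3.29·19.8)·7.7 − 30·9.3 = 0 → M_P = 529.8 kip·ft.

P_x = 0, P_y = 62.57 kip, M_P = 529.8 kip·ft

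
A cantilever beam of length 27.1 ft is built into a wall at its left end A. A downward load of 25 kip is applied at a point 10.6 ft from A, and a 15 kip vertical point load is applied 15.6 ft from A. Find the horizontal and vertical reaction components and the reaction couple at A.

A_x = 0, A_y = 40.00 kip, M_A = 499.0 kip·ft

ΣF_x = 0: A_x = 0.
ΣF_y = 0: A_y − 25 − 15 = 0 → A_y = 40.00 kip.
ΣM about A: M_A − 25·10.6 − 15·15.6 = 0 → M_A = 499.0 kip·ft.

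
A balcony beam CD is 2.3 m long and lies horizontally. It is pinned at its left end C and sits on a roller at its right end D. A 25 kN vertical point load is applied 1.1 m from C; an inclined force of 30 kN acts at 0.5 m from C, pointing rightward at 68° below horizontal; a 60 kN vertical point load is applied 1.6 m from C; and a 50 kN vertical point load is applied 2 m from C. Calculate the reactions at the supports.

Taking moments about C: D_y·2.3 − 25·1.1 − 30·sin68°·0.5 − 60·1.6 − 50·2 = 0 → D_y = 237.408/2.3 = 103.221 ≈ 103.2 kN.
ΣF_y = 0: C_y + 103.221 − 25 − 30·sin68° − 60 − 50 = 0 → C_y = 59.59 kN.
ΣF_x = 0: C_x + 30·cos68° = 0 → C_x = -11.24 kN.

C_x = -11.24 kN, C_y = 59.59 kN, D_y = 103.2 kN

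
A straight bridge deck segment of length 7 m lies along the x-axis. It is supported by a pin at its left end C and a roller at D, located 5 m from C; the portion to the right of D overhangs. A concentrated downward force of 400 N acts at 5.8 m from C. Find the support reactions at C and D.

Taking moments about C: D_y·5 − 400·5.8 = 0 → D_y = 2320/5 = 464.0 N.
ΣF_y = 0: C_y + 464 − 400 = 0 → C_y = -64.00 N.
ΣF_x = 0: no horizontal applied forces, so C_x = 0.

C_x = 0, C_y = -64.00 N, D_y = 464.0 N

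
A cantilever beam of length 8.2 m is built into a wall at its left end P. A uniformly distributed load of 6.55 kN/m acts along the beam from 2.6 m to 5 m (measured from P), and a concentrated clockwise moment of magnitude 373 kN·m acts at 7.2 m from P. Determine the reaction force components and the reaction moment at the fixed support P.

Resultant of the distributed load: 6.55 × 2.4 = 15.72 kN at 3.8 m from P.
ΣF_x = 0: P_x = 0.
ΣF_y = 0: P_y − 6.55·2.4 = 0 → P_y = 15.72 kN.
ΣM about P: M_P − (6.55·2.4)·3.8 − 373 = 0 → M_P = 432.7 kN·m.

P_x = 0, P_y = 15.72 kN, M_P = 432.7 kN·m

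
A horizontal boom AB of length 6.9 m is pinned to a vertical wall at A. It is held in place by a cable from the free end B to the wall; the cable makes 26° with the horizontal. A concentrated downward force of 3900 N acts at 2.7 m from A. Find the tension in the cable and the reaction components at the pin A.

T = 3481 N, A_x = 3129 N, A_y = 2374 N

ΣM about A: T·sin26°·6.9 − 3900·2.7 = 0 → T = 10530/(6.9·0.438371) = 3481.27 ≈ 3481 N.
ΣF_x = 0: A_x − T·cos26° = 0 → A_x = 3481.27 × 0.898794 = 3129 N.
ΣF_y = 0: A_y + T·sin26° − 3900 = 0 → A_y = 3900 − 3481.27 × 0.438371 = 2374 N.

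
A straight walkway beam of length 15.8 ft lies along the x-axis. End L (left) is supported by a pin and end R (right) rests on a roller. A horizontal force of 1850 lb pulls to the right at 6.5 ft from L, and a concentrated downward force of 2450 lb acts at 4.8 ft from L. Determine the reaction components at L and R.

L_x = -1850 lb, L_y = 1706 lb, R_y = 744.3 lb

Moments about L: R_y·15.8 − 2450·4.8 = 0 → R_y = 11760/15.8 = 744.304 ≈ 744.3 lb.
ΣF_y = 0: L_y + 744.304 − 2450 = 0 → L_y = 1706 lb.
ΣF_x = 0: L_x + 1850 = 0 → L_x = -1850 lb.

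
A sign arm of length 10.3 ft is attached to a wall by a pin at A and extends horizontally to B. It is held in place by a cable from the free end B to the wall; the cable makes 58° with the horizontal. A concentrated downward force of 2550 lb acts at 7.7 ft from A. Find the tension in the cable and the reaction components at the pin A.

T = 2248 lb, A_x = 1191 lb, A_y = 643.7 lb

ΣM about A: T·sin58°·10.3 − 2550·7.7 = 0 → T = 19635/(10.3·0.848048) = 2247.88 ≈ 2248 lb.
ΣF_x = 0: A_x − T·cos58° = 0 → A_x = 2247.88 × 0.529919 = 1191 lb.
ΣF_y = 0: A_y + T·sin58° − 2550 = 0 → A_y = 2550 − 2247.88 × 0.848048 = 643.7 lb.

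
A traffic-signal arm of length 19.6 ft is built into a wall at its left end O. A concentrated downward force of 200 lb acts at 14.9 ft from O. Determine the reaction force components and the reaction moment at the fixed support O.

ΣF_x = 0: O_x = 0.
ΣF_y = 0: O_y − 200 = 0 → O_y = 200.0 lb.
ΣM about O: M_O − 200·14.9 = 0 → M_O = 2980 lb·ft.

O_x = 0, O_y = 200.0 lb, M_O = 2980 lb·ft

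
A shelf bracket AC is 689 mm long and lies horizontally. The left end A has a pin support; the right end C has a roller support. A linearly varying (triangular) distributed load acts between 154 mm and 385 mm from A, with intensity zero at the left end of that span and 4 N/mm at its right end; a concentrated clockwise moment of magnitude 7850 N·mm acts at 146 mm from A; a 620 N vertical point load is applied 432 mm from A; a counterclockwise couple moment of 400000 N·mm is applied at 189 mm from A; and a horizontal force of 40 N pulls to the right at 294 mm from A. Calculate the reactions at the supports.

A_x = -40.00 N, A_y = 1056 N, C_y = 26.10 N

Resultant of the triangular load: ½ × 4 × 231 = 462 N, acting at 308 mm from A (one-third of the span from the peak).
Taking moments about A: C_y·689 − (½·4·231)·308 − 7850 − 620·432 + 400000 = 0 → C_y = 17986/689 = 26.1045 ≈ 26.10 N.
ΣF_y = 0: A_y + 26.1045 − ½·4·231 − 620 = 0 → A_y = 1056 N.
ΣF_x = 0: A_x + 40 = 0 → A_x = -40.00 N.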